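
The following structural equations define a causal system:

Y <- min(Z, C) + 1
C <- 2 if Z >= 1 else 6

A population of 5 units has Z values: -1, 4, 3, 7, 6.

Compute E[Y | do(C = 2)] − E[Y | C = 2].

-0.6

Under do(C=2), C's equation is replaced by C=2 for every unit. Per-unit Y: 0, 3, 3, 3, 3. Mean = 2.4.
E[Y|C=2] averages over only the 4 units with C=2 (Z = 4, 3, 7, 6): Y = 3, 3, 3, 3, mean 3.
Difference = 2.4 − 3 = -0.6.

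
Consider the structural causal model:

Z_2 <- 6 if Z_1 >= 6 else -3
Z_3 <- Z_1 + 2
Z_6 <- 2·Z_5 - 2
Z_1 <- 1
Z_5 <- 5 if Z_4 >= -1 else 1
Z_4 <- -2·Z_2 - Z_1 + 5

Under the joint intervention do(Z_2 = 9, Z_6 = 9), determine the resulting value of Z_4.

-14

The joint intervention fixes Z_2 = 9, Z_6 = 9, removing each variable's own equation.
Z_4 = -2·Z_2 - Z_1 + 5  [with Z_2=9, Z_1=1]  = -14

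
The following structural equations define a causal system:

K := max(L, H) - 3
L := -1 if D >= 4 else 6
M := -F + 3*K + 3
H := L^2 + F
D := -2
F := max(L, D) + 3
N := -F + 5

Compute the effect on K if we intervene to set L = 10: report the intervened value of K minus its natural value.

68

Under do(L=10), the mechanism L := -1 if D >= 4 else 6 is discarded; L is fixed at 10.
F = max(L, D) + 3  [with L=10, D=-2]  = 13
H = L^2 + F  [with L=10, F=13]  = 113
K = max(L, H) - 3  [with L=10, H=113]  = 110
Without intervention: L = -1 if D >= 4 else 6  [with D=-2]  = 6; F = max(L, D) + 3  [with L=6, D=-2]  = 9; H = L^2 + F  [with L=6, F=9]  = 45; K = max(L, H) - 3  [with L=6, H=45]  = 42.
Change = 110 − 42 = 68.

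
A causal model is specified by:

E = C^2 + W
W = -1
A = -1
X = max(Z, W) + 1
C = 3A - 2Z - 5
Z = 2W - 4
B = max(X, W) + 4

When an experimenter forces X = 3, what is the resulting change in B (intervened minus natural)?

Intervening sets X = 3 and removes its equation (X = max(Z, W) + 1).
B = max(X, W) + 4  [with X=3, W=-1]  = 7
Without intervention: Z = 2W - 4  [with W=-1]  = -6; X = max(Z, W) + 1  [with Z=-6, W=-1]  = 0; B = max(X, W) + 4  [with X=0, W=-1]  = 4.
Change = 7 − 4 = 3.

3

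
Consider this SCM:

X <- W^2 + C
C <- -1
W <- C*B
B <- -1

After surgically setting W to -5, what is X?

The intervention breaks the incoming arrows to W: W <- C*B no longer applies, and W = -5.
X = W^2 + C  [with W=-5, C=-1]  = 24

24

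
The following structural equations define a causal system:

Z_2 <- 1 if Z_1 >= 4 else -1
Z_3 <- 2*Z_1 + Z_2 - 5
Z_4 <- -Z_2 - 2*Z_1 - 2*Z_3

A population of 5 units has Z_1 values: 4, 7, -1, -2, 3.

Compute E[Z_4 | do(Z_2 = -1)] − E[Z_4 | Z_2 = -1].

Under do(Z_2=-1), Z_2's equation is replaced by Z_2=-1 for every unit. Per-unit Z_4: -11, -29, 19, 25, -5. Mean = -0.2.
Conditioning on Z_2=-1 selects the 3 unit(s) with Z_1 ∈ {-1, -2, 3}. Their Z_4 values: 19, 25, -5. Mean = 13.
Difference = -0.2 − 13 = -13.2.

-13.2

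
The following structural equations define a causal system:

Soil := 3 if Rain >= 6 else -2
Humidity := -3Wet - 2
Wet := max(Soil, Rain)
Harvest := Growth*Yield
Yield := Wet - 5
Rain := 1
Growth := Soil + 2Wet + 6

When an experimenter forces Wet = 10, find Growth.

24

The intervention breaks the incoming arrows to Wet: Wet := max(Soil, Rain) no longer applies, and Wet = 10.
Soil = 3 if Rain >= 6 else -2  [with Rain=1]  = -2
Growth = Soil + 2Wet + 6  [with Soil=-2, Wet=10]  = 24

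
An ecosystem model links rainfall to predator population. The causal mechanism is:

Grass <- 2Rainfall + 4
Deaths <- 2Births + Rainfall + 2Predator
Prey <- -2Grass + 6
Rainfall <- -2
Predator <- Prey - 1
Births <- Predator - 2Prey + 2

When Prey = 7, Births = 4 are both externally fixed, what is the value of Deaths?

Setting Prey = 7, Births = 4 by intervention discards those variables' equations.
Predator = Prey - 1  [with Prey=7]  = 6
Deaths = 2Births + Rainfall + 2Predator  [with Births=4, Rainfall=-2, Predator=6]  = 18

18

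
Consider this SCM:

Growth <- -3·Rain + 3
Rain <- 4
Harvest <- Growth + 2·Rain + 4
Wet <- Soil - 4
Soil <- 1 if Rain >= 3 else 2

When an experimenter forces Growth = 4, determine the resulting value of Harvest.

16

Intervening sets Growth = 4 and removes its equation (Growth <- -3·Rain + 3).
Harvest = Growth + 2·Rain + 4  [with Growth=4, Rain=4]  = 16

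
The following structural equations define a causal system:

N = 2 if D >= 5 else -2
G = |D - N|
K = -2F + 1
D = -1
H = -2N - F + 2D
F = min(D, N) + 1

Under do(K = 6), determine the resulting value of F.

do(K=6) replaces the equation K = -2F + 1 with the constant K = 6.
F is not downstream of the intervention, so its value is determined by the original equations.
N = 2 if D >= 5 else -2  [with D=-1]  = -2
F = min(D, N) + 1  [with D=-1, N=-2]  = -1

-1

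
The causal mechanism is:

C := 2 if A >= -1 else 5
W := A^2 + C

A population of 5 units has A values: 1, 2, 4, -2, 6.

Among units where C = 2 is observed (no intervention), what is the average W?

16.25

E[W|C=2] averages over only the 4 units with C=2 (A = 1, 2, 4, 6): W = 3, 6, 18, 38, mean 16.25.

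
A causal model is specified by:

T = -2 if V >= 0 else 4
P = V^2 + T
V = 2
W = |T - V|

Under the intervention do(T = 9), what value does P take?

13

Under do(T=9), the mechanism T = -2 if V >= 0 else 4 is discarded; T is fixed at 9.
P = V^2 + T  [with V=2, T=9]  = 13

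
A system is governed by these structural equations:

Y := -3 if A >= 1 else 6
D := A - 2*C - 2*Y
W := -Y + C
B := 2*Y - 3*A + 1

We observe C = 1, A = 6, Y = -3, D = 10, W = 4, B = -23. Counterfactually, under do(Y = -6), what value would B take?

-29

The intervention breaks the incoming arrows to Y: Y := -3 if A >= 1 else 6 no longer applies, and Y = -6.
B = 2*Y - 3*A + 1  [with Y=-6, A=6]  = -29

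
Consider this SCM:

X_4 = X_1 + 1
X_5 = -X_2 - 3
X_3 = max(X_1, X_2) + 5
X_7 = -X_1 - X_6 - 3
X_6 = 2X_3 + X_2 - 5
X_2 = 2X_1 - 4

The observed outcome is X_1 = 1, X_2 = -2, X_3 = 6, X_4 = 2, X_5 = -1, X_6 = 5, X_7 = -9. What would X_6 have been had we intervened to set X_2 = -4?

3

Under do(X_2=-4), the mechanism X_2 = 2X_1 - 4 is discarded; X_2 is fixed at -4.
X_3 = max(X_1, X_2) + 5  [with X_1=1, X_2=-4]  = 6
X_6 = 2X_3 + X_2 - 5  [with X_3=6, X_2=-4]  = 3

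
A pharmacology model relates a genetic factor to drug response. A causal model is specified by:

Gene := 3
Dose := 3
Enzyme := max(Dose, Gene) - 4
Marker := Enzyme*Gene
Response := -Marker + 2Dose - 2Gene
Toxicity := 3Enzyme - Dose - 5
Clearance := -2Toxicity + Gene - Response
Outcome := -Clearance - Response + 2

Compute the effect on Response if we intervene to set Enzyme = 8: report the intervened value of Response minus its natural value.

do(Enzyme=8) replaces the equation Enzyme := max(Dose, Gene) - 4 with the constant Enzyme = 8.
Marker = Enzyme*Gene  [with Enzyme=8, Gene=3]  = 24
Response = -Marker + 2Dose - 2Gene  [with Marker=24, Dose=3, Gene=3]  = -24
Without intervention: Enzyme = max(Dose, Gene) - 4  [with Dose=3, Gene=3]  = -1; Marker = Enzyme*Gene  [with Enzyme=-1, Gene=3]  = -3; Response = -Marker + 2Dose - 2Gene  [with Marker=-3, Dose=3, Gene=3]  = 3.
Change = -24 − 3 = -27.

-27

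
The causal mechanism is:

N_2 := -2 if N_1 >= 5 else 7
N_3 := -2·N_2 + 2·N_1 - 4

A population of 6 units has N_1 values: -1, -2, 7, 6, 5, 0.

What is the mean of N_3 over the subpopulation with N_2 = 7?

-20

E[N_3|N_2=7] averages over only the 3 units with N_2=7 (N_1 = -1, -2, 0): N_3 = -20, -22, -18, mean -20.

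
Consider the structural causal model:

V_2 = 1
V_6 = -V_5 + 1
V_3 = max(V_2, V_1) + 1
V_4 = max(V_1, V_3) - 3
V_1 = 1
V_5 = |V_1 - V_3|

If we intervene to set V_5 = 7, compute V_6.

-6

The intervention breaks the incoming arrows to V_5: V_5 = |V_1 - V_3| no longer applies, and V_5 = 7.
V_6 = -V_5 + 1  [with V_5=7]  = -6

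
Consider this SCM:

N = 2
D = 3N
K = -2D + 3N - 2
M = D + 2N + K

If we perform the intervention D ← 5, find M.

Under do(D=5), the mechanism D = 3N is discarded; D is fixed at 5.
K = -2D + 3N - 2  [with D=5, N=2]  = -6
M = D + 2N + K  [with D=5, N=2, K=-6]  = 3

3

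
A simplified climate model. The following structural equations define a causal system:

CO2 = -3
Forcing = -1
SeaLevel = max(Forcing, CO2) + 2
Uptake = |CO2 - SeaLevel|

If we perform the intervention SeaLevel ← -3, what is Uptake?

The intervention breaks the incoming arrows to SeaLevel: SeaLevel = max(Forcing, CO2) + 2 no longer applies, and SeaLevel = -3.
Uptake = |CO2 - SeaLevel|  [with CO2=-3, SeaLevel=-3]  = 0

0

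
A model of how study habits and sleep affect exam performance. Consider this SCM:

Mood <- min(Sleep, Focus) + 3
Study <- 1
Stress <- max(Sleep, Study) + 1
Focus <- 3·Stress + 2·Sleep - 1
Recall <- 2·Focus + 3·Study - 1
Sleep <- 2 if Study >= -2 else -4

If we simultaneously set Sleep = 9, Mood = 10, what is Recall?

96

Setting Sleep = 9, Mood = 10 by intervention discards those variables' equations.
Stress = max(Sleep, Study) + 1  [with Sleep=9, Study=1]  = 10
Focus = 3·Stress + 2·Sleep - 1  [with Stress=10, Sleep=9]  = 47
Recall = 2·Focus + 3·Study - 1  [with Focus=47, Study=1]  = 96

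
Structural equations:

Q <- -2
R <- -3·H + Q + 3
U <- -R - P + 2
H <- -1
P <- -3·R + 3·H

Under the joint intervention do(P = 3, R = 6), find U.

-7

The joint intervention fixes P = 3, R = 6, removing each variable's own equation.
U = -R - P + 2  [with R=6, P=3]  = -7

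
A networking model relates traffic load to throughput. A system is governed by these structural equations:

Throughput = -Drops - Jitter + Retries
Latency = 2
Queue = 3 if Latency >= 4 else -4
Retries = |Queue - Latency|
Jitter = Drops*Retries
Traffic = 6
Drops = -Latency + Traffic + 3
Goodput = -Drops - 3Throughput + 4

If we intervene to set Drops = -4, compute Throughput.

34

The intervention breaks the incoming arrows to Drops: Drops = -Latency + Traffic + 3 no longer applies, and Drops = -4.
Queue = 3 if Latency >= 4 else -4  [with Latency=2]  = -4
Retries = |Queue - Latency|  [with Queue=-4, Latency=2]  = 6
Jitter = Drops*Retries  [with Drops=-4, Retries=6]  = -24
Throughput = -Drops - Jitter + Retries  [with Drops=-4, Jitter=-24, Retries=6]  = 34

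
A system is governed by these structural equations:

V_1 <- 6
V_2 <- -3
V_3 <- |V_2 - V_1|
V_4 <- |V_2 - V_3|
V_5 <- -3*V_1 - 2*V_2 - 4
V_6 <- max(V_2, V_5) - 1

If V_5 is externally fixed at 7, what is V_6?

The intervention breaks the incoming arrows to V_5: V_5 <- -3*V_1 - 2*V_2 - 4 no longer applies, and V_5 = 7.
V_6 = max(V_2, V_5) - 1  [with V_2=-3, V_5=7]  = 6

6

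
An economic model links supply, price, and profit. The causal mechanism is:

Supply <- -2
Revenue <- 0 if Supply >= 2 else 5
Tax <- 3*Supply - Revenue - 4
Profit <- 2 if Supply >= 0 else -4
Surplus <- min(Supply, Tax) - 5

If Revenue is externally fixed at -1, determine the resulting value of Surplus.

do(Revenue=-1) replaces the equation Revenue <- 0 if Supply >= 2 else 5 with the constant Revenue = -1.
Tax = 3*Supply - Revenue - 4  [with Supply=-2, Revenue=-1]  = -9
Surplus = min(Supply, Tax) - 5  [with Supply=-2, Tax=-9]  = -14

-14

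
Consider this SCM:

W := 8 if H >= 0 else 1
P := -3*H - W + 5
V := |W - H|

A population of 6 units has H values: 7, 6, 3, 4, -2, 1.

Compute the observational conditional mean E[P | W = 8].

-15.6

Conditioning on W=8 selects the 5 unit(s) with H ∈ {7, 6, 3, 4, 1}. Their P values: -24, -21, -12, -15, -6. Mean = -15.6.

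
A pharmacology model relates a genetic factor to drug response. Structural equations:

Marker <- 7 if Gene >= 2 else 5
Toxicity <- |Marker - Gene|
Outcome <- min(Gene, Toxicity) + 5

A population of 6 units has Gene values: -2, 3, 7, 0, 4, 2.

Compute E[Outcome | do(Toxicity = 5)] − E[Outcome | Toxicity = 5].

1

Under do(Toxicity=5), Toxicity's equation is replaced by Toxicity=5 for every unit. Per-unit Outcome: 3, 8, 10, 5, 9, 7. Mean = 7.
Observing Toxicity=5 restricts to units where Toxicity's equation naturally yields 5: Gene ∈ {0, 2}. In that subpopulation Outcome = 5, 7, mean 6.
Difference = 7 − 6 = 1.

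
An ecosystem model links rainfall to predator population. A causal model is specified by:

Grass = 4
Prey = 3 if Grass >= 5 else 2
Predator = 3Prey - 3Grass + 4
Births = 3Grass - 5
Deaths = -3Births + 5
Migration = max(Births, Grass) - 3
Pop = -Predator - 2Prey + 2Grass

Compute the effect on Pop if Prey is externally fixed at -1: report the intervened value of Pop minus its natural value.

Under do(Prey=-1), the mechanism Prey = 3 if Grass >= 5 else 2 is discarded; Prey is fixed at -1.
Predator = 3Prey - 3Grass + 4  [with Prey=-1, Grass=4]  = -11
Pop = -Predator - 2Prey + 2Grass  [with Predator=-11, Prey=-1, Grass=4]  = 21
Without intervention: Prey = 3 if Grass >= 5 else 2  [with Grass=4]  = 2; Predator = 3Prey - 3Grass + 4  [with Prey=2, Grass=4]  = -2; Pop = -Predator - 2Prey + 2Grass  [with Predator=-2, Prey=2, Grass=4]  = 6.
Change = 21 − 6 = 15.

15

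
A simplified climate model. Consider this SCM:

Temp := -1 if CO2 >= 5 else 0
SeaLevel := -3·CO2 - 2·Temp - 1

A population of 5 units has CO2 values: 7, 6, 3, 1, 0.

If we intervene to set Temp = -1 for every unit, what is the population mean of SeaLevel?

The intervention sets Temp=-1 in all 5 units regardless of CO2. Recomputing SeaLevel per unit gives -20, -17, -8, -2, 1; average -9.2.

-9.2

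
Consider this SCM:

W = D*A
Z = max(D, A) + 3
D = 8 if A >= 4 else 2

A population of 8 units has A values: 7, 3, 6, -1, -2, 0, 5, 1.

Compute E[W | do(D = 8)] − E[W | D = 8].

do(D=8) breaks D's dependence on A. With D=8 fixed, W across the units is 56, 24, 48, -8, -16, 0, 40, 8, mean 19.
E[W|D=8] averages over only the 3 units with D=8 (A = 7, 6, 5): W = 56, 48, 40, mean 48.
Difference = 19 − 48 = -29.

-29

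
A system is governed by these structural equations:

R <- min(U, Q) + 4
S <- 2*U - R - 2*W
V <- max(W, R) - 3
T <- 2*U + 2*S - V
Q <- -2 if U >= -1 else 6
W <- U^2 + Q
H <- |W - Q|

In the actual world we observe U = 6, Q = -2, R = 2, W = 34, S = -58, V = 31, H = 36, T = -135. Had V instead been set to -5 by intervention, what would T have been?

-99

Intervening sets V = -5 and removes its equation (V <- max(W, R) - 3).
Q = -2 if U >= -1 else 6  [with U=6]  = -2
R = min(U, Q) + 4  [with U=6, Q=-2]  = 2
W = U^2 + Q  [with U=6, Q=-2]  = 34
S = 2*U - R - 2*W  [with U=6, R=2, W=34]  = -58
T = 2*U + 2*S - V  [with U=6, S=-58, V=-5]  = -99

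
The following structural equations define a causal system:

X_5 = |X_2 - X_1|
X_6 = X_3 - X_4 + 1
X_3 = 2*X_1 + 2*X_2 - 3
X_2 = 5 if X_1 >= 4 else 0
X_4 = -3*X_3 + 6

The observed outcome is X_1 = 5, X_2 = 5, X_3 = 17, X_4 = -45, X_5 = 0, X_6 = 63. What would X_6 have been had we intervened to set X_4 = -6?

24

Under do(X_4=-6), the mechanism X_4 = -3*X_3 + 6 is discarded; X_4 is fixed at -6.
X_2 = 5 if X_1 >= 4 else 0  [with X_1=5]  = 5
X_3 = 2*X_1 + 2*X_2 - 3  [with X_1=5, X_2=5]  = 17
X_6 = X_3 - X_4 + 1  [with X_3=17, X_4=-6]  = 24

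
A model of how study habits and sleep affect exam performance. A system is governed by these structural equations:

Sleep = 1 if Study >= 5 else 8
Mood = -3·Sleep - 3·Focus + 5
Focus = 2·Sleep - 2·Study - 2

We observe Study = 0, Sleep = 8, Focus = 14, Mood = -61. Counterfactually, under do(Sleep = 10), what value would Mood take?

-79

Under do(Sleep=10), the mechanism Sleep = 1 if Study >= 5 else 8 is discarded; Sleep is fixed at 10.
Focus = 2·Sleep - 2·Study - 2  [with Sleep=10, Study=0]  = 18
Mood = -3·Sleep - 3·Focus + 5  [with Sleep=10, Focus=18]  = -79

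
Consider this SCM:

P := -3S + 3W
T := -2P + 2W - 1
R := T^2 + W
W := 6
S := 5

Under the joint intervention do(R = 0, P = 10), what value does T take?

-9

Under do(R = 0, P = 10), each intervened variable's structural equation is replaced by its fixed value.
T = -2P + 2W - 1  [with P=10, W=6]  = -9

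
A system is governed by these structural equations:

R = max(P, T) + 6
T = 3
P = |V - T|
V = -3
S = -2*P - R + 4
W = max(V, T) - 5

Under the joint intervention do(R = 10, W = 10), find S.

The joint intervention fixes R = 10, W = 10, removing each variable's own equation.
P = |V - T|  [with V=-3, T=3]  = 6
S = -2*P - R + 4  [with P=6, R=10]  = -18

-18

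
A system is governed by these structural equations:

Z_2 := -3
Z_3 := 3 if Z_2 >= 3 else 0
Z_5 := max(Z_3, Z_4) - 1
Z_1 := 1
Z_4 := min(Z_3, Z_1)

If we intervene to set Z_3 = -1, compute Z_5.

do(Z_3=-1) replaces the equation Z_3 := 3 if Z_2 >= 3 else 0 with the constant Z_3 = -1.
Z_4 = min(Z_3, Z_1)  [with Z_3=-1, Z_1=1]  = -1
Z_5 = max(Z_3, Z_4) - 1  [with Z_3=-1, Z_4=-1]  = -2

-2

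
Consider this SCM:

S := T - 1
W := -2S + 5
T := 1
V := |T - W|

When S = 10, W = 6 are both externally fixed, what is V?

Setting S = 10, W = 6 by intervention discards those variables' equations.
V = |T - W|  [with T=1, W=6]  = 5

5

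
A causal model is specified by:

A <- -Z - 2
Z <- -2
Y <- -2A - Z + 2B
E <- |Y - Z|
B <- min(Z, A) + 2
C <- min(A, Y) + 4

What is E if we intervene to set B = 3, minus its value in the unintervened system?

6

do(B=3) replaces the equation B <- min(Z, A) + 2 with the constant B = 3.
A = -Z - 2  [with Z=-2]  = 0
Y = -2A - Z + 2B  [with A=0, Z=-2, B=3]  = 8
E = |Y - Z|  [with Y=8, Z=-2]  = 10
Without intervention: A = -Z - 2  [with Z=-2]  = 0; B = min(Z, A) + 2  [with Z=-2, A=0]  = 0; Y = -2A - Z + 2B  [with A=0, Z=-2, B=0]  = 2; E = |Y - Z|  [with Y=2, Z=-2]  = 4.
Change = 10 − 4 = 6.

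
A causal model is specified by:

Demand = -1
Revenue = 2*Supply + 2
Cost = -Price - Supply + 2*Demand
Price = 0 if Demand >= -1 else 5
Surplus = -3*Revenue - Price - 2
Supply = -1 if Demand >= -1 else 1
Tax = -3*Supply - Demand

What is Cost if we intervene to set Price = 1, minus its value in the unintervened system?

Under do(Price=1), the mechanism Price = 0 if Demand >= -1 else 5 is discarded; Price is fixed at 1.
Supply = -1 if Demand >= -1 else 1  [with Demand=-1]  = -1
Cost = -Price - Supply + 2*Demand  [with Price=1, Supply=-1, Demand=-1]  = -2
Without intervention: Price = 0 if Demand >= -1 else 5  [with Demand=-1]  = 0; Supply = -1 if Demand >= -1 else 1  [with Demand=-1]  = -1; Cost = -Price - Supply + 2*Demand  [with Price=0, Supply=-1, Demand=-1]  = -1.
Change = -2 − (-1) = -1.

-1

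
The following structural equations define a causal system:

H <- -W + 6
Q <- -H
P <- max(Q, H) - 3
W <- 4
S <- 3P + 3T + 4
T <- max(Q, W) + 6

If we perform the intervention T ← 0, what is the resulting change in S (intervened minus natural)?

-30

The intervention breaks the incoming arrows to T: T <- max(Q, W) + 6 no longer applies, and T = 0.
H = -W + 6  [with W=4]  = 2
Q = -H  [with H=2]  = -2
P = max(Q, H) - 3  [with Q=-2, H=2]  = -1
S = 3P + 3T + 4  [with P=-1, T=0]  = 1
Without intervention: H = -W + 6  [with W=4]  = 2; Q = -H  [with H=2]  = -2; P = max(Q, H) - 3  [with Q=-2, H=2]  = -1; T = max(Q, W) + 6  [with Q=-2, W=4]  = 10; S = 3P + 3T + 4  [with P=-1, T=10]  = 31.
Change = 1 − 31 = -30.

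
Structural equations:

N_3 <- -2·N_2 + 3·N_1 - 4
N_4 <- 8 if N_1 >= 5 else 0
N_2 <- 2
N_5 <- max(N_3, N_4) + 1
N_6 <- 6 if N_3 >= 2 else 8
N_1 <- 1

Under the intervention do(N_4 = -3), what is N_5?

Intervening sets N_4 = -3 and removes its equation (N_4 <- 8 if N_1 >= 5 else 0).
N_3 = -2·N_2 + 3·N_1 - 4  [with N_2=2, N_1=1]  = -5
N_5 = max(N_3, N_4) + 1  [with N_3=-5, N_4=-3]  = -2

-2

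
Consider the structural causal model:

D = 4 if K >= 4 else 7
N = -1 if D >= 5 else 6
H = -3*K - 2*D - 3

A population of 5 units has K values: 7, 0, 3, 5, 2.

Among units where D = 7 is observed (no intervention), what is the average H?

Conditioning on D=7 selects the 3 unit(s) with K ∈ {0, 3, 2}. Their H values: -17, -26, -23. Mean = -22.

-22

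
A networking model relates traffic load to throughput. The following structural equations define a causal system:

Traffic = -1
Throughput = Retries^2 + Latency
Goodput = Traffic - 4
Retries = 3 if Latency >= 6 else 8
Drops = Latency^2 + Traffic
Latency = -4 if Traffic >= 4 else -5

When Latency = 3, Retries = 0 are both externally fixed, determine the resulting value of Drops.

The joint intervention fixes Latency = 3, Retries = 0, removing each variable's own equation.
Drops = Latency^2 + Traffic  [with Latency=3, Traffic=-1]  = 8

8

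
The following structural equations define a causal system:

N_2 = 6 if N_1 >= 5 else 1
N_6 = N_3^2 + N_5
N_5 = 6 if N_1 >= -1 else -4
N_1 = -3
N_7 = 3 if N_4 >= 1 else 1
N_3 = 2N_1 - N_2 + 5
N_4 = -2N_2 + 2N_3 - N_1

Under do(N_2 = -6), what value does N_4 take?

25

Under do(N_2=-6), the mechanism N_2 = 6 if N_1 >= 5 else 1 is discarded; N_2 is fixed at -6.
N_3 = 2N_1 - N_2 + 5  [with N_1=-3, N_2=-6]  = 5
N_4 = -2N_2 + 2N_3 - N_1  [with N_2=-6, N_3=5, N_1=-3]  = 25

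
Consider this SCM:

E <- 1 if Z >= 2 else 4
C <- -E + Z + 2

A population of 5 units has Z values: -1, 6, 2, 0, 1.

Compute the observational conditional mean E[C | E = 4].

-2

Conditioning on E=4 selects the 3 unit(s) with Z ∈ {-1, 0, 1}. Their C values: -3, -2, -1. Mean = -2.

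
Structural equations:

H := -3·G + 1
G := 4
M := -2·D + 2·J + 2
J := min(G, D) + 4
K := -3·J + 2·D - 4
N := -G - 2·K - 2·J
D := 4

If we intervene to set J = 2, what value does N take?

do(J=2) replaces the equation J := min(G, D) + 4 with the constant J = 2.
K = -3·J + 2·D - 4  [with J=2, D=4]  = -2
N = -G - 2·K - 2·J  [with G=4, K=-2, J=2]  = -4

-4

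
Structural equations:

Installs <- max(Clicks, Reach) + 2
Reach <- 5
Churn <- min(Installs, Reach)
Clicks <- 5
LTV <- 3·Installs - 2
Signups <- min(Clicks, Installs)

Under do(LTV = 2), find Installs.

7

do(LTV=2) replaces the equation LTV <- 3·Installs - 2 with the constant LTV = 2.
Installs is not downstream of the intervention, so its value is determined by the original equations.
Installs = max(Clicks, Reach) + 2  [with Clicks=5, Reach=5]  = 7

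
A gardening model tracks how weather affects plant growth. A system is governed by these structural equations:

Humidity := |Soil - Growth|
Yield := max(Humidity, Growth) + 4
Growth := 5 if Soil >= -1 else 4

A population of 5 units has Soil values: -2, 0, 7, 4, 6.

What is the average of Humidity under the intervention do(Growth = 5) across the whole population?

3.2

Every unit gets Growth=5 under the intervention. Humidity values become 7, 5, 2, 1, 1; E[Humidity|do(Growth=5)] = 3.2.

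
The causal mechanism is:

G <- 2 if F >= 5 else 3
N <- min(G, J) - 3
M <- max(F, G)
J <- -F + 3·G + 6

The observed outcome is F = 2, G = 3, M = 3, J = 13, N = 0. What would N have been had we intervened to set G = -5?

-14

do(G=-5) replaces the equation G <- 2 if F >= 5 else 3 with the constant G = -5.
J = -F + 3·G + 6  [with F=2, G=-5]  = -11
N = min(G, J) - 3  [with G=-5, J=-11]  = -14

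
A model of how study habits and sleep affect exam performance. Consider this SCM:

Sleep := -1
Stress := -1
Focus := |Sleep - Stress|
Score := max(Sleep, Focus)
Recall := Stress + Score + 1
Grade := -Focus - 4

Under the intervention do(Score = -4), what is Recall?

-4

Intervening sets Score = -4 and removes its equation (Score := max(Sleep, Focus)).
Recall = Stress + Score + 1  [with Stress=-1, Score=-4]  = -4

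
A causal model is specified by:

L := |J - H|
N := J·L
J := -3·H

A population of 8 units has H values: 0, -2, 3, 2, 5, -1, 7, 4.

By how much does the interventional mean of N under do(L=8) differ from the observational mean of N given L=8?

-54

Every unit gets L=8 under the intervention. N values become 0, 48, -72, -48, -120, 24, -168, -96; E[N|do(L=8)] = -54.
Observing L=8 restricts to units where L's equation naturally yields 8: H ∈ {-2, 2}. In that subpopulation N = 48, -48, mean 0.
Difference = -54 − 0 = -54.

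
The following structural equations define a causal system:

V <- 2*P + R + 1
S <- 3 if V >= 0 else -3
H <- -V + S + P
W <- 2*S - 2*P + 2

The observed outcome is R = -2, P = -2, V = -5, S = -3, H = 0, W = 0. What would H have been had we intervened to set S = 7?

10

Intervening sets S = 7 and removes its equation (S <- 3 if V >= 0 else -3).
V = 2*P + R + 1  [with P=-2, R=-2]  = -5
H = -V + S + P  [with V=-5, S=7, P=-2]  = 10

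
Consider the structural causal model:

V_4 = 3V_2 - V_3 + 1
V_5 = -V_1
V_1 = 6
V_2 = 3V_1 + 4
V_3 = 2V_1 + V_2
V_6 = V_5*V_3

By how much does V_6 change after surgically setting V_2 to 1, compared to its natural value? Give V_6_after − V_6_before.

126

Under do(V_2=1), the mechanism V_2 = 3V_1 + 4 is discarded; V_2 is fixed at 1.
V_3 = 2V_1 + V_2  [with V_1=6, V_2=1]  = 13
V_5 = -V_1  [with V_1=6]  = -6
V_6 = V_5*V_3  [with V_5=-6, V_3=13]  = -78
Without intervention: V_2 = 3V_1 + 4  [with V_1=6]  = 22; V_3 = 2V_1 + V_2  [with V_1=6, V_2=22]  = 34; V_5 = -V_1  [with V_1=6]  = -6; V_6 = V_5*V_3  [with V_5=-6, V_3=34]  = -204.
Change = -78 − (-204) = 126.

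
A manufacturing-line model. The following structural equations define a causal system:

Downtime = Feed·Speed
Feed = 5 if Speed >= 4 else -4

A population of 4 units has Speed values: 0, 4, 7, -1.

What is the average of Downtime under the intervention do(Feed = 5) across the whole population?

Every unit gets Feed=5 under the intervention. Downtime values become 0, 20, 35, -5; E[Downtime|do(Feed=5)] = 12.5.

12.5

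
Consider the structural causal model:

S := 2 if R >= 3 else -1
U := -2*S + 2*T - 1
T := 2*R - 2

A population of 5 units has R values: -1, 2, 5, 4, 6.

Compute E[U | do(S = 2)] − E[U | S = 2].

-7.2

The intervention sets S=2 in all 5 units regardless of R. Recomputing U per unit gives -13, -1, 11, 7, 15; average 3.8.
Observing S=2 restricts to units where S's equation naturally yields 2: R ∈ {5, 4, 6}. In that subpopulation U = 11, 7, 15, mean 11.
Difference = 3.8 − 11 = -7.2.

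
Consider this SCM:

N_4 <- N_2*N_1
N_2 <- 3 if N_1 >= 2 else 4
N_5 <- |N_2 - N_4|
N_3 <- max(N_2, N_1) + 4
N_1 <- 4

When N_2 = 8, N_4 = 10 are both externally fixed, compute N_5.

Setting N_2 = 8, N_4 = 10 by intervention discards those variables' equations.
N_5 = |N_2 - N_4|  [with N_2=8, N_4=10]  = 2

2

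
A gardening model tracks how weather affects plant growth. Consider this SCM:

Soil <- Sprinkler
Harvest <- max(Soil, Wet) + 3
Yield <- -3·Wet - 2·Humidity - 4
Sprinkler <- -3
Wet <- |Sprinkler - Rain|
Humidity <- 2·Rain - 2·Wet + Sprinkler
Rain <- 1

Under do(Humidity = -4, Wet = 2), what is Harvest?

5

Setting Humidity = -4, Wet = 2 by intervention discards those variables' equations.
Soil = Sprinkler  [with Sprinkler=-3]  = -3
Harvest = max(Soil, Wet) + 3  [with Soil=-3, Wet=2]  = 5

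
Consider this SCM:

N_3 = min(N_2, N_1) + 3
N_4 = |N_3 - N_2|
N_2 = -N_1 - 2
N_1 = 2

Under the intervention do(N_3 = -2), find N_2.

-4

Under do(N_3=-2), the mechanism N_3 = min(N_2, N_1) + 3 is discarded; N_3 is fixed at -2.
Since N_2 is not a descendant of the intervened variable, it is unaffected.
N_2 = -N_1 - 2  [with N_1=2]  = -4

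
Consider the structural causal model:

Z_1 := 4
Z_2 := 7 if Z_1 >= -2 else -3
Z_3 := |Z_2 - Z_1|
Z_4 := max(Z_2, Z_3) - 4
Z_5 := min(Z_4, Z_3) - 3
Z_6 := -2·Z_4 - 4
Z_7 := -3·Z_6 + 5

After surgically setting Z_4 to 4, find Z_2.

7

The intervention breaks the incoming arrows to Z_4: Z_4 := max(Z_2, Z_3) - 4 no longer applies, and Z_4 = 4.
Since Z_2 is not a descendant of the intervened variable, it is unaffected.
Z_2 = 7 if Z_1 >= -2 else -3  [with Z_1=4]  = 7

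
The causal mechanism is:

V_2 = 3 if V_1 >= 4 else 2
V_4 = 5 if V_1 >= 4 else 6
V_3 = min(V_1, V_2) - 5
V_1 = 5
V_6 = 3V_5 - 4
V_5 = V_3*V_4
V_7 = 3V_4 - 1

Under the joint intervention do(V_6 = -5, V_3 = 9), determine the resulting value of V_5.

Under do(V_6 = -5, V_3 = 9), each intervened variable's structural equation is replaced by its fixed value.
V_4 = 5 if V_1 >= 4 else 6  [with V_1=5]  = 5
V_5 = V_3*V_4  [with V_3=9, V_4=5]  = 45

45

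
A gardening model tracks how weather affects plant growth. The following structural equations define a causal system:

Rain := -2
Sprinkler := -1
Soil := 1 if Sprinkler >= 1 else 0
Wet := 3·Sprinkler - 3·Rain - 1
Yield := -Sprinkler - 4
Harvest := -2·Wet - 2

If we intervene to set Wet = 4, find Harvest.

-10

Under do(Wet=4), the mechanism Wet := 3·Sprinkler - 3·Rain - 1 is discarded; Wet is fixed at 4.
Harvest = -2·Wet - 2  [with Wet=4]  = -10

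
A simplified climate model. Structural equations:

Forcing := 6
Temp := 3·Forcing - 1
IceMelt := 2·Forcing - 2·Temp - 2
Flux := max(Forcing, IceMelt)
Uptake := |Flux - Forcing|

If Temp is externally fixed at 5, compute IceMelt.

0

The intervention breaks the incoming arrows to Temp: Temp := 3·Forcing - 1 no longer applies, and Temp = 5.
IceMelt = 2·Forcing - 2·Temp - 2  [with Forcing=6, Temp=5]  = 0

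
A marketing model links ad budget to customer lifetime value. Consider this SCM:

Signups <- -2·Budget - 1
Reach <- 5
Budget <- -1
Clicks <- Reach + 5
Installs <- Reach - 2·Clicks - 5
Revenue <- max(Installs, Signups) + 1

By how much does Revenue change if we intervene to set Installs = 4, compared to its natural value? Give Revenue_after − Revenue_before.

3

Under do(Installs=4), the mechanism Installs <- Reach - 2·Clicks - 5 is discarded; Installs is fixed at 4.
Signups = -2·Budget - 1  [with Budget=-1]  = 1
Revenue = max(Installs, Signups) + 1  [with Installs=4, Signups=1]  = 5
Without intervention: Clicks = Reach + 5  [with Reach=5]  = 10; Installs = Reach - 2·Clicks - 5  [with Reach=5, Clicks=10]  = -20; Signups = -2·Budget - 1  [with Budget=-1]  = 1; Revenue = max(Installs, Signups) + 1  [with Installs=-20, Signups=1]  = 2.
Change = 5 − 2 = 3.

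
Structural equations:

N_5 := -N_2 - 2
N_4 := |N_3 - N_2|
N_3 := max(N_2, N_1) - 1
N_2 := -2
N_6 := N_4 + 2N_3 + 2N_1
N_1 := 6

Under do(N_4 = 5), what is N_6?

Under do(N_4=5), the mechanism N_4 := |N_3 - N_2| is discarded; N_4 is fixed at 5.
N_3 = max(N_2, N_1) - 1  [with N_2=-2, N_1=6]  = 5
N_6 = N_4 + 2N_3 + 2N_1  [with N_4=5, N_3=5, N_1=6]  = 27

27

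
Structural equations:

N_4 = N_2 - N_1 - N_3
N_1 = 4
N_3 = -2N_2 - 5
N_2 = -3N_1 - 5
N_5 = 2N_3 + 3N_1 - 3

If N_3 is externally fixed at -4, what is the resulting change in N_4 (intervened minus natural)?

The intervention breaks the incoming arrows to N_3: N_3 = -2N_2 - 5 no longer applies, and N_3 = -4.
N_2 = -3N_1 - 5  [with N_1=4]  = -17
N_4 = N_2 - N_1 - N_3  [with N_2=-17, N_1=4, N_3=-4]  = -17
Without intervention: N_2 = -3N_1 - 5  [with N_1=4]  = -17; N_3 = -2N_2 - 5  [with N_2=-17]  = 29; N_4 = N_2 - N_1 - N_3  [with N_2=-17, N_1=4, N_3=29]  = -50.
Change = -17 − (-50) = 33.

33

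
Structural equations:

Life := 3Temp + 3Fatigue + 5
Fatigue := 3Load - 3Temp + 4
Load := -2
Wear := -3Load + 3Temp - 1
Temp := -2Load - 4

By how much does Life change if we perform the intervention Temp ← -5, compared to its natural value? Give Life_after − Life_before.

30

do(Temp=-5) replaces the equation Temp := -2Load - 4 with the constant Temp = -5.
Fatigue = 3Load - 3Temp + 4  [with Load=-2, Temp=-5]  = 13
Life = 3Temp + 3Fatigue + 5  [with Temp=-5, Fatigue=13]  = 29
Without intervention: Temp = -2Load - 4  [with Load=-2]  = 0; Fatigue = 3Load - 3Temp + 4  [with Load=-2, Temp=0]  = -2; Life = 3Temp + 3Fatigue + 5  [with Temp=0, Fatigue=-2]  = -1.
Change = 29 − (-1) = 30.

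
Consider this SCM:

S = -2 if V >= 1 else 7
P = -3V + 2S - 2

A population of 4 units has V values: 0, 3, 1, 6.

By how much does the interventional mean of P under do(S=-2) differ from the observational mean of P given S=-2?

2.5

Under do(S=-2), S's equation is replaced by S=-2 for every unit. Per-unit P: -6, -15, -9, -24. Mean = -13.5.
E[P|S=-2] averages over only the 3 units with S=-2 (V = 3, 1, 6): P = -15, -9, -24, mean -16.
Difference = -13.5 − (-16) = 2.5.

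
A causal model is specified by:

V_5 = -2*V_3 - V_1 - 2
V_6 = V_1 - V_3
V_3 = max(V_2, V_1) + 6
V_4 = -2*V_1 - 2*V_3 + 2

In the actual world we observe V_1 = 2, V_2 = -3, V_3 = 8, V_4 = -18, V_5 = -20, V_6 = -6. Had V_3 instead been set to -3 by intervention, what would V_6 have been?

The intervention breaks the incoming arrows to V_3: V_3 = max(V_2, V_1) + 6 no longer applies, and V_3 = -3.
V_6 = V_1 - V_3  [with V_1=2, V_3=-3]  = 5

5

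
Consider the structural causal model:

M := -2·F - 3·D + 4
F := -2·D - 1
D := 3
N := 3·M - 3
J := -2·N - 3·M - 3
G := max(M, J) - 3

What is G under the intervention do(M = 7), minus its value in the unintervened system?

-2

The intervention breaks the incoming arrows to M: M := -2·F - 3·D + 4 no longer applies, and M = 7.
N = 3·M - 3  [with M=7]  = 18
J = -2·N - 3·M - 3  [with N=18, M=7]  = -60
G = max(M, J) - 3  [with M=7, J=-60]  = 4
Without intervention: F = -2·D - 1  [with D=3]  = -7; M = -2·F - 3·D + 4  [with F=-7, D=3]  = 9; N = 3·M - 3  [with M=9]  = 24; J = -2·N - 3·M - 3  [with N=24, M=9]  = -78; G = max(M, J) - 3  [with M=9, J=-78]  = 6.
Change = 4 − 6 = -2.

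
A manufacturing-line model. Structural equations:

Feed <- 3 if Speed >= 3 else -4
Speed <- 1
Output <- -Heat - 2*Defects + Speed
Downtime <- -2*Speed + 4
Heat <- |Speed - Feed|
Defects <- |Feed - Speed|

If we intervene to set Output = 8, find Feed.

Under do(Output=8), the mechanism Output <- -Heat - 2*Defects + Speed is discarded; Output is fixed at 8.
No directed path runs from Output to Feed, so Feed keeps its natural value.
Feed = 3 if Speed >= 3 else -4  [with Speed=1]  = -4

-4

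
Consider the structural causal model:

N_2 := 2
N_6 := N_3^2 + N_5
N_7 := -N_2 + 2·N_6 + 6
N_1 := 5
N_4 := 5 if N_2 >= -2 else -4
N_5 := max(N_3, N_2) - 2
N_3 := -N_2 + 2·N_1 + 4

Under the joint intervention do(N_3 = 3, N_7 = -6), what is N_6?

Under do(N_3 = 3, N_7 = -6), each intervened variable's structural equation is replaced by its fixed value.
N_5 = max(N_3, N_2) - 2  [with N_3=3, N_2=2]  = 1
N_6 = N_3^2 + N_5  [with N_3=3, N_5=1]  = 10

10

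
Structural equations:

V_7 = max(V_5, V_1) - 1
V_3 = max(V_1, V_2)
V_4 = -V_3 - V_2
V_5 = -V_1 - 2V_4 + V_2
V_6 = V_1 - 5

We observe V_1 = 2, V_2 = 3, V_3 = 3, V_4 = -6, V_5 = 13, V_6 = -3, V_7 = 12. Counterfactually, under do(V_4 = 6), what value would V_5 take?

-11

Intervening sets V_4 = 6 and removes its equation (V_4 = -V_3 - V_2).
V_5 = -V_1 - 2V_4 + V_2  [with V_1=2, V_4=6, V_2=3]  = -11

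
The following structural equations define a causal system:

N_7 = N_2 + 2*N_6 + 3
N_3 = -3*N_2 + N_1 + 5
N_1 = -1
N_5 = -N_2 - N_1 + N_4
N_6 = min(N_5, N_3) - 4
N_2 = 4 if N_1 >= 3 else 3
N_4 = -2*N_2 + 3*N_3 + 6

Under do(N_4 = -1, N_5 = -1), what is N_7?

-12

Under do(N_4 = -1, N_5 = -1), each intervened variable's structural equation is replaced by its fixed value.
N_2 = 4 if N_1 >= 3 else 3  [with N_1=-1]  = 3
N_3 = -3*N_2 + N_1 + 5  [with N_2=3, N_1=-1]  = -5
N_6 = min(N_5, N_3) - 4  [with N_5=-1, N_3=-5]  = -9
N_7 = N_2 + 2*N_6 + 3  [with N_2=3, N_6=-9]  = -12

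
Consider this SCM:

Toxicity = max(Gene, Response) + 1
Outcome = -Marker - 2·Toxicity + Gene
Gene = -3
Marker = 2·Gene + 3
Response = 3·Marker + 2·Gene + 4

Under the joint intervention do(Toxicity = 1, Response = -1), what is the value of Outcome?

-2

The joint intervention fixes Toxicity = 1, Response = -1, removing each variable's own equation.
Marker = 2·Gene + 3  [with Gene=-3]  = -3
Outcome = -Marker - 2·Toxicity + Gene  [with Marker=-3, Toxicity=1, Gene=-3]  = -2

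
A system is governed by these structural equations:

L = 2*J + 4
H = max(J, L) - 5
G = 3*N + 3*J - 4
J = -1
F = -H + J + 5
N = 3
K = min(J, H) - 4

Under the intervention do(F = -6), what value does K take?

Intervening sets F = -6 and removes its equation (F = -H + J + 5).
No directed path runs from F to K, so K keeps its natural value.
L = 2*J + 4  [with J=-1]  = 2
H = max(J, L) - 5  [with J=-1, L=2]  = -3
K = min(J, H) - 4  [with J=-1, H=-3]  = -7

-7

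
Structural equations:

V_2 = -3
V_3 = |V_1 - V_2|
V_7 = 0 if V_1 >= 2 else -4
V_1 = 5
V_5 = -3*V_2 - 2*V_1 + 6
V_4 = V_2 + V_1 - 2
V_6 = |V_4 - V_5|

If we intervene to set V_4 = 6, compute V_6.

1

Under do(V_4=6), the mechanism V_4 = V_2 + V_1 - 2 is discarded; V_4 is fixed at 6.
V_5 = -3*V_2 - 2*V_1 + 6  [with V_2=-3, V_1=5]  = 5
V_6 = |V_4 - V_5|  [with V_4=6, V_5=5]  = 1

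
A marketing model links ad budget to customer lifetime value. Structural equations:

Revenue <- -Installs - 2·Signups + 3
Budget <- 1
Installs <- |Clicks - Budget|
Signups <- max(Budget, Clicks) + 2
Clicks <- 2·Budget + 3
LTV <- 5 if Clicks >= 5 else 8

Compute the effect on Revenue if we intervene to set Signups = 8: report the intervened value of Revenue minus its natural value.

-2

Intervening sets Signups = 8 and removes its equation (Signups <- max(Budget, Clicks) + 2).
Clicks = 2·Budget + 3  [with Budget=1]  = 5
Installs = |Clicks - Budget|  [with Clicks=5, Budget=1]  = 4
Revenue = -Installs - 2·Signups + 3  [with Installs=4, Signups=8]  = -17
Without intervention: Clicks = 2·Budget + 3  [with Budget=1]  = 5; Installs = |Clicks - Budget|  [with Clicks=5, Budget=1]  = 4; Signups = max(Budget, Clicks) + 2  [with Budget=1, Clicks=5]  = 7; Revenue = -Installs - 2·Signups + 3  [with Installs=4, Signups=7]  = -15.
Change = -17 − (-15) = -2.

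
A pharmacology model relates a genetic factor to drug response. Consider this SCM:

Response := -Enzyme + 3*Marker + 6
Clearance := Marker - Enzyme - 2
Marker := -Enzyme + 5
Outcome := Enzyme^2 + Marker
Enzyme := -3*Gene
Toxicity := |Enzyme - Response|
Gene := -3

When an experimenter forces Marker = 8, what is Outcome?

The intervention breaks the incoming arrows to Marker: Marker := -Enzyme + 5 no longer applies, and Marker = 8.
Enzyme = -3*Gene  [with Gene=-3]  = 9
Outcome = Enzyme^2 + Marker  [with Enzyme=9, Marker=8]  = 89

89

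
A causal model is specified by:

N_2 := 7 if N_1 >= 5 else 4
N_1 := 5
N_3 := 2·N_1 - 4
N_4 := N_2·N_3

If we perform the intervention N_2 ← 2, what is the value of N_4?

12

Under do(N_2=2), the mechanism N_2 := 7 if N_1 >= 5 else 4 is discarded; N_2 is fixed at 2.
N_3 = 2·N_1 - 4  [with N_1=5]  = 6
N_4 = N_2·N_3  [with N_2=2, N_3=6]  = 12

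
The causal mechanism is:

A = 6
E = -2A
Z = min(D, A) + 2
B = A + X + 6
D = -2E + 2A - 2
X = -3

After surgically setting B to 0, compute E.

-12

Under do(B=0), the mechanism B = A + X + 6 is discarded; B is fixed at 0.
Since E is not a descendant of the intervened variable, it is unaffected.
E = -2A  [with A=6]  = -12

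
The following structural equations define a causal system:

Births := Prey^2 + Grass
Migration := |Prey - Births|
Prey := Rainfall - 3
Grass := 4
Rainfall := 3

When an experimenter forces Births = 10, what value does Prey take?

Under do(Births=10), the mechanism Births := Prey^2 + Grass is discarded; Births is fixed at 10.
Since Prey is not a descendant of the intervened variable, it is unaffected.
Prey = Rainfall - 3  [with Rainfall=3]  = 0

0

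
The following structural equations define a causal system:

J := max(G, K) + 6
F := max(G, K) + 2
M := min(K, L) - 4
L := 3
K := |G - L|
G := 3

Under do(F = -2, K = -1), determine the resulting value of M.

-5

The joint intervention fixes F = -2, K = -1, removing each variable's own equation.
M = min(K, L) - 4  [with K=-1, L=3]  = -5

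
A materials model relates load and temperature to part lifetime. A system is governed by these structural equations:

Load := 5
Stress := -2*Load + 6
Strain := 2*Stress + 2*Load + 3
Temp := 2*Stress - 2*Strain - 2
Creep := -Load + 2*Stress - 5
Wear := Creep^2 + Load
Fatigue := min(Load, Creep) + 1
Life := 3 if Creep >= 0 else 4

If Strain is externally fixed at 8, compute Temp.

-26

The intervention breaks the incoming arrows to Strain: Strain := 2*Stress + 2*Load + 3 no longer applies, and Strain = 8.
Stress = -2*Load + 6  [with Load=5]  = -4
Temp = 2*Stress - 2*Strain - 2  [with Stress=-4, Strain=8]  = -26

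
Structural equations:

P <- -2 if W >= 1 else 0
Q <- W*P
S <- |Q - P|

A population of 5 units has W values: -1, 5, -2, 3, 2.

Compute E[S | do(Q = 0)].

1.2

The intervention sets Q=0 in all 5 units regardless of W. Recomputing S per unit gives 0, 2, 0, 2, 2; average 1.2.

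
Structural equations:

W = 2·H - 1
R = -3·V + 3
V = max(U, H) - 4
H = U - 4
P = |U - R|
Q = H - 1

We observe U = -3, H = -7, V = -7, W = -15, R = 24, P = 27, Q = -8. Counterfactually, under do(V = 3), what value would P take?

The intervention breaks the incoming arrows to V: V = max(U, H) - 4 no longer applies, and V = 3.
R = -3·V + 3  [with V=3]  = -6
P = |U - R|  [with U=-3, R=-6]  = 3

3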